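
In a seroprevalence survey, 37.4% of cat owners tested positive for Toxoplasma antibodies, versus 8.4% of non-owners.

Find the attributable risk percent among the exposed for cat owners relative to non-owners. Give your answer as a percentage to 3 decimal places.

AR% = (0.3740 − 0.0840) / 0.3740 = 0.7754 → 77.540%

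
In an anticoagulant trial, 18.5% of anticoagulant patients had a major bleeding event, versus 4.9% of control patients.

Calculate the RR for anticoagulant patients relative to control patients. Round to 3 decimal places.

RR = 0.18500 / 0.04900 = 3.776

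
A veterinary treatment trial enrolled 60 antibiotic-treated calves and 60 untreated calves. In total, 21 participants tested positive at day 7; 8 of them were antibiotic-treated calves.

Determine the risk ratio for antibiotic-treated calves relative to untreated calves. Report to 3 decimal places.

antibiotic-treated calves without the outcome: 60 − 8 = 52
untreated calves with the outcome: 21 − 8 = 13
untreated calves without the outcome: 60 − 13 = 47
risk, antibiotic-treated calves = 8/60 = 0.1333
risk, untreated calves = 13/60 = 0.2167
RR = 0.1333 / 0.2167 = 0.615

0.615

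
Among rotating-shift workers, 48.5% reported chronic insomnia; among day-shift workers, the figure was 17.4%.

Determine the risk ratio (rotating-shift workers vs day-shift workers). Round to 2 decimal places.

RR = 0.4850 / 0.1740 = 2.79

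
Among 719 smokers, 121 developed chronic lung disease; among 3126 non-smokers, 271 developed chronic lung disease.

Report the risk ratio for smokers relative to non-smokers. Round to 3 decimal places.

risk, smokers = 121/719 = 0.1683
risk, non-smokers = 271/3126 = 0.0867
RR = 0.1683 / 0.0867 = 1.941

RR ≈ 1.941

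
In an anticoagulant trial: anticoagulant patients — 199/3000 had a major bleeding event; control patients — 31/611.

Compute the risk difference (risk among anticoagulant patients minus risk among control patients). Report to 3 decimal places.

risk, anticoagulant patients = 199/3000 = 0.0663
risk, control patients = 31/611 = 0.0507
risk difference = 0.0663 − 0.0507 = 0.016

0.016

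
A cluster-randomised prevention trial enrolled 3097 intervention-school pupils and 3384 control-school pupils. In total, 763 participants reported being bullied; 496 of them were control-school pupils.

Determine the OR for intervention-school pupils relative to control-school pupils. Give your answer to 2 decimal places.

0.55

intervention-school pupils with the outcome: 763 − 496 = 267
intervention-school pupils without the outcome: 3097 − 267 = 2830
control-school pupils without the outcome: 3384 − 496 = 2888
odds, intervention-school pupils = 267/2830 = 0.0943
odds, control-school pupils = 496/2888 = 0.1717
OR = 0.0943 / 0.1717 = 0.55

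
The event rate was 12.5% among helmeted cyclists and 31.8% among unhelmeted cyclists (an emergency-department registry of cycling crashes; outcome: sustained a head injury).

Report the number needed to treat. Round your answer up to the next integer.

6

absolute risk difference = 0.193000
1 / 0.193000 = 5.181 → round up → 6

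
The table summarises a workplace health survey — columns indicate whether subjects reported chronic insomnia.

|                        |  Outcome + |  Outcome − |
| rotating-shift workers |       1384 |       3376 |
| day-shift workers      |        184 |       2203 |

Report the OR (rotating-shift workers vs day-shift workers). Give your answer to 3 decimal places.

OR = (1384 × 2203) / (3376 × 184) = 3048952/621184 ≈ 4.908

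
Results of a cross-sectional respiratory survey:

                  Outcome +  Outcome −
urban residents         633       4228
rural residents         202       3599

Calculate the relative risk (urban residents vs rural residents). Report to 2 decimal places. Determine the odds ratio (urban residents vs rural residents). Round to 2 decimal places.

risk, urban residents = 633/4861 = 0.1302
risk, rural residents = 202/3801 = 0.0531
RR = 0.1302 / 0.0531 = 2.45
odds, urban residents = 633/4228 = 0.1497
odds, rural residents = 202/3599 = 0.0561
OR = 0.1497 / 0.0561 = 2.67

RR = 2.45; OR = 2.67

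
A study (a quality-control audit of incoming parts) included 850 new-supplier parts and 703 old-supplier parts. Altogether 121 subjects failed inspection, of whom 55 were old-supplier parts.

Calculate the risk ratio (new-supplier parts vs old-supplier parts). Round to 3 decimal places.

RR ≈ 0.992

new-supplier parts with the outcome: 121 − 55 = 66
new-supplier parts without the outcome: 850 − 66 = 784
old-supplier parts without the outcome: 703 − 55 = 648
risk, new-supplier parts = 66/850 = 0.0776
risk, old-supplier parts = 55/703 = 0.0782
RR = 0.0776 / 0.0782 = 0.992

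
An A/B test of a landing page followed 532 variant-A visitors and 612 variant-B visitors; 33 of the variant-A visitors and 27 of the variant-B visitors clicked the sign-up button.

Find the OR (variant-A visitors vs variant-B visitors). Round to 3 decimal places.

OR = (33 × 585) / (499 × 27) = 19305/13473 ≈ 1.433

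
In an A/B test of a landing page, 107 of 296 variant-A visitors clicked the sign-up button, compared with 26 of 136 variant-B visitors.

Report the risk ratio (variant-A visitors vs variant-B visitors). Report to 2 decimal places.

RR ≈ 1.89

risk, variant-A visitors = 107/296 = 0.3615
risk, variant-B visitors = 26/136 = 0.1912
RR = 0.3615 / 0.1912 = 1.89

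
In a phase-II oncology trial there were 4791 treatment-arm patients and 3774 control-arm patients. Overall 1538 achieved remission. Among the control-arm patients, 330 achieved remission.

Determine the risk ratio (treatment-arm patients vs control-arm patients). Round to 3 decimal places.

RR: 2.884

treatment-arm patients with the outcome: 1538 − 330 = 1208
treatment-arm patients without the outcome: 4791 − 1208 = 3583
control-arm patients without the outcome: 3774 − 330 = 3444
risk, treatment-arm patients = 1208/4791 = 0.2521
risk, control-arm patients = 330/3774 = 0.0874
RR = 0.2521 / 0.0874 = 2.884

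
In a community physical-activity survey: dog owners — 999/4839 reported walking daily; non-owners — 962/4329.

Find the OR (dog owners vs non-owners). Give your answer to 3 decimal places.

OR: 0.911

odds, dog owners = 999/3840 = 0.2602
odds, non-owners = 962/3367 = 0.2857
OR = 0.2602 / 0.2857 = 0.911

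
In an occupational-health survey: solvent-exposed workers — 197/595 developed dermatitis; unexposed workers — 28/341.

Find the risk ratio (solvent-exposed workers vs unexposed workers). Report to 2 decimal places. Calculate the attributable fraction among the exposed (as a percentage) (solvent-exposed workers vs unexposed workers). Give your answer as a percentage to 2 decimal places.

risk, solvent-exposed workers = 197/595 = 0.3311
risk, unexposed workers = 28/341 = 0.0821
RR = 0.3311 / 0.0821 = 4.03
AR% = (0.3311 − 0.0821) / 0.3311 = 0.7520 → 75.20%

RR = 4.03; AR% = 75.20%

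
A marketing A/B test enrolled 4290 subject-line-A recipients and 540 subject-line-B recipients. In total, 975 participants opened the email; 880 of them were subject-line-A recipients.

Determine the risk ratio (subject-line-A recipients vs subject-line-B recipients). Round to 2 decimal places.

subject-line-A recipients without the outcome: 4290 − 880 = 3410
subject-line-B recipients with the outcome: 975 − 880 = 95
subject-line-B recipients without the outcome: 540 − 95 = 445
risk, subject-line-A recipients = 880/4290 = 0.2051
risk, subject-line-B recipients = 95/540 = 0.1759
RR = 0.2051 / 0.1759 = 1.17

1.17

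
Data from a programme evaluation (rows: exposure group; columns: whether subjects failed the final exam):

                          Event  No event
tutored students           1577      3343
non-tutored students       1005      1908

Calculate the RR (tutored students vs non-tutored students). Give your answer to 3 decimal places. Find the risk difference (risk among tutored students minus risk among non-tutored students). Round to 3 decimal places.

risk, tutored students = 1577/4920 = 0.3205
risk, non-tutored students = 1005/2913 = 0.3450
RR = 0.3205 / 0.3450 = 0.929
risk difference = 0.3205 − 0.3450 = -0.024

RR = 0.929; RD = -0.024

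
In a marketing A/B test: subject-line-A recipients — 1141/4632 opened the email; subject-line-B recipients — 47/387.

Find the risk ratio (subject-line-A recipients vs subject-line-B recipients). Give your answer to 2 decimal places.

risk, subject-line-A recipients = 1141/4632 = 0.2463
risk, subject-line-B recipients = 47/387 = 0.1214
RR = 0.2463 / 0.1214 = 2.03

RR ≈ 2.03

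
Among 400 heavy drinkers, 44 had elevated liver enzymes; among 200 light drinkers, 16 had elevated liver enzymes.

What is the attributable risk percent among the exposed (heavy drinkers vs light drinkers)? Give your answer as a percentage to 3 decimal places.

AR% = 27.273%

risk, heavy drinkers = 44/400 = 0.1100
risk, light drinkers = 16/200 = 0.0800
AR% = (0.1100 − 0.0800) / 0.1100 = 0.2727 → 27.273%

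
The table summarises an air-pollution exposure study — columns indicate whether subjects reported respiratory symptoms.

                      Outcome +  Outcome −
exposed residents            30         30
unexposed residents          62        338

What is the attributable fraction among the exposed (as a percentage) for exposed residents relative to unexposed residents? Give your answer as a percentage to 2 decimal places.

risk, exposed residents = 30/60 = 0.5000
risk, unexposed residents = 62/400 = 0.1550
AR% = (0.5000 − 0.1550) / 0.5000 = 0.6900 → 69.00%

AR% ≈ 69.00%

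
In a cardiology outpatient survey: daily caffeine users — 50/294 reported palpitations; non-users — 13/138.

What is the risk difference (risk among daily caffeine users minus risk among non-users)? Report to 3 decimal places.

risk, daily caffeine users = 50/294 = 0.1701
risk, non-users = 13/138 = 0.0942
risk difference = 0.1701 − 0.0942 = 0.076

RD ≈ 0.076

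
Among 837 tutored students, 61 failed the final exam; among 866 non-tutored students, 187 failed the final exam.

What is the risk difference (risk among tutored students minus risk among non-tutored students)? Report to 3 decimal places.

-0.143

risk, tutored students = 61/837 = 0.0729
risk, non-tutored students = 187/866 = 0.2159
risk difference = 0.0729 − 0.2159 = -0.143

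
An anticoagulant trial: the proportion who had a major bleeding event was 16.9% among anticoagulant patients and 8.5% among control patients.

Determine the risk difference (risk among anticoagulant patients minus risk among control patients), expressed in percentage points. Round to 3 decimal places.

RD ≈ 8.400

risk difference = 0.1690 − 0.0850 = 0.0840 → 8.400 percentage points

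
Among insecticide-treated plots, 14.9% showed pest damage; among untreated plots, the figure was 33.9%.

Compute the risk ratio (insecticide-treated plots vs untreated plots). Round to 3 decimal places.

RR = 0.1490 / 0.3390 = 0.440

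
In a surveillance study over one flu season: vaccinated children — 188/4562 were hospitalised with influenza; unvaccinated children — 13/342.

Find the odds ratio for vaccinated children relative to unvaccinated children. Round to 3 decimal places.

OR = (188 × 329) / (4374 × 13) = 61852/56862 ≈ 1.088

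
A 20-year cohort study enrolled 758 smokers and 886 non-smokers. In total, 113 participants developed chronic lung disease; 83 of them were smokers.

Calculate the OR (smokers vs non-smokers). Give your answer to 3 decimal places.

smokers without the outcome: 758 − 83 = 675
non-smokers with the outcome: 113 − 83 = 30
non-smokers without the outcome: 886 − 30 = 856
OR = (83 × 856) / (675 × 30) = 71048/20250 ≈ 3.509

OR: 3.509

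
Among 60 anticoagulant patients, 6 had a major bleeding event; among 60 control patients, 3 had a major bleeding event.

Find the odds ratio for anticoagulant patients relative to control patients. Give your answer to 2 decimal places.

OR = 2.11

odds, anticoagulant patients = 6/54 = 0.1111
odds, control patients = 3/57 = 0.0526
OR = 0.1111 / 0.0526 = 2.11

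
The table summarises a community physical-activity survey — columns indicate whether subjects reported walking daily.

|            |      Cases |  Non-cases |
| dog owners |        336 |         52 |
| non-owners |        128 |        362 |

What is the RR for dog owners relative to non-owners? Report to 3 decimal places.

risk, dog owners = 336/388 = 0.8660
risk, non-owners = 128/490 = 0.2612
RR = 0.8660 / 0.2612 = 3.315

RR = 3.315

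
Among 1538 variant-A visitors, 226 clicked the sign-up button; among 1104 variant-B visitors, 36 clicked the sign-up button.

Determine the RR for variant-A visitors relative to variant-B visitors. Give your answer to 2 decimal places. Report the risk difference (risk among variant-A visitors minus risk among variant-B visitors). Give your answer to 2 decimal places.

RR = 4.51; RD = 0.11

risk, variant-A visitors = 226/1538 = 0.14694
risk, variant-B visitors = 36/1104 = 0.03261
RR = 0.14694 / 0.03261 = 4.51
risk difference = 0.14694 − 0.03261 = 0.11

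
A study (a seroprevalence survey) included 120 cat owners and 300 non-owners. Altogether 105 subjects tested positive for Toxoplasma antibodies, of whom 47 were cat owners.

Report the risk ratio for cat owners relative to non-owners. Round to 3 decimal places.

RR: 2.026

cat owners without the outcome: 120 − 47 = 73
non-owners with the outcome: 105 − 47 = 58
non-owners without the outcome: 300 − 58 = 242
risk, cat owners = 47/120 = 0.3917
risk, non-owners = 58/300 = 0.1933
RR = 0.3917 / 0.1933 = 2.026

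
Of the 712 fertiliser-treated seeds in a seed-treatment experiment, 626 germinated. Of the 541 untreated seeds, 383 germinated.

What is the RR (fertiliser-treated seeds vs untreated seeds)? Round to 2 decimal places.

RR ≈ 1.24

risk, fertiliser-treated seeds = 626/712 = 0.8792
risk, untreated seeds = 383/541 = 0.7079
RR = 0.8792 / 0.7079 = 1.24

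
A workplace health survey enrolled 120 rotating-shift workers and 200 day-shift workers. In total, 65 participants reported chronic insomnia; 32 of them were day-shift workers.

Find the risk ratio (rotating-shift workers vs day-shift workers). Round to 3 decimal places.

rotating-shift workers with the outcome: 65 − 32 = 33
rotating-shift workers without the outcome: 120 − 33 = 87
day-shift workers without the outcome: 200 − 32 = 168
risk, rotating-shift workers = 33/120 = 0.2750
risk, day-shift workers = 32/200 = 0.1600
RR = 0.2750 / 0.1600 = 1.719

RR: 1.719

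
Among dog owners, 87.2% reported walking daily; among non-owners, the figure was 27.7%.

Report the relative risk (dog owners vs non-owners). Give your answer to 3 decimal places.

RR = 0.8720 / 0.2770 = 3.148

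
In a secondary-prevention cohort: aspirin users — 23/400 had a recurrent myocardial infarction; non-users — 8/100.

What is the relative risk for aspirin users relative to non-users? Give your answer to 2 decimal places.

risk, aspirin users = 23/400 = 0.0575
risk, non-users = 8/100 = 0.0800
RR = 0.0575 / 0.0800 = 0.72

RR = 0.72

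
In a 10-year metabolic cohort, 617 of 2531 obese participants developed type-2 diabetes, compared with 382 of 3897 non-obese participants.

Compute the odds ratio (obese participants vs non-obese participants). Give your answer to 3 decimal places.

OR = (617 × 3515) / (1914 × 382) = 2168755/731148 ≈ 2.966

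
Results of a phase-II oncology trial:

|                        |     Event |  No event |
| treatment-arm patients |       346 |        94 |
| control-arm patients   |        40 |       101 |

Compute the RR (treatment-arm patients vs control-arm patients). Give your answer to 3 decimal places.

risk, treatment-arm patients = 346/440 = 0.7864
risk, control-arm patients = 40/141 = 0.2837
RR = 0.7864 / 0.2837 = 2.772

2.772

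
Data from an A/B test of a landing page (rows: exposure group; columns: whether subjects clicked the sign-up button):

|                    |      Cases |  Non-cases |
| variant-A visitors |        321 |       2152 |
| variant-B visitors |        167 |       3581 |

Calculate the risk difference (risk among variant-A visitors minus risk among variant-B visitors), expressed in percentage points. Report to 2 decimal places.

8.52

risk, variant-A visitors = 321/2473 = 0.12980
risk, variant-B visitors = 167/3748 = 0.04456
risk difference = 0.12980 − 0.04456 = 0.08524 → 8.52 percentage points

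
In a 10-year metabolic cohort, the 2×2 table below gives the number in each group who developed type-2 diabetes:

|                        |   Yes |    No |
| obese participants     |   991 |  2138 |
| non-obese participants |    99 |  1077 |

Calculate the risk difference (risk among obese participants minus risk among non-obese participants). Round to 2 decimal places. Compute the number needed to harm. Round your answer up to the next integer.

RD = 0.23; NNH = 5

risk, obese participants = 991/3129 = 0.3167
risk, non-obese participants = 99/1176 = 0.0842
risk difference = 0.3167 − 0.0842 = 0.23
absolute risk difference = 0.232531
1 / 0.232531 = 4.301 → round up → 5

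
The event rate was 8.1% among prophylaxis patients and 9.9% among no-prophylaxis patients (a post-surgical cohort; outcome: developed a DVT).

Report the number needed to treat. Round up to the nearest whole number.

absolute risk difference = 0.018000
1 / 0.018000 = 55.556 → round up → 56

NNT ≈ 56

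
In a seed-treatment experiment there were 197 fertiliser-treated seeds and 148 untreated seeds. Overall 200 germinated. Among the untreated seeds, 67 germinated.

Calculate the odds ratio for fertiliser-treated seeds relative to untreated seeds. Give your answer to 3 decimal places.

OR ≈ 2.512

fertiliser-treated seeds with the outcome: 200 − 67 = 133
fertiliser-treated seeds without the outcome: 197 − 133 = 64
untreated seeds without the outcome: 148 − 67 = 81
odds, fertiliser-treated seeds = 133/64 = 2.0781
odds, untreated seeds = 67/81 = 0.8272
OR = 2.0781 / 0.8272 = 2.512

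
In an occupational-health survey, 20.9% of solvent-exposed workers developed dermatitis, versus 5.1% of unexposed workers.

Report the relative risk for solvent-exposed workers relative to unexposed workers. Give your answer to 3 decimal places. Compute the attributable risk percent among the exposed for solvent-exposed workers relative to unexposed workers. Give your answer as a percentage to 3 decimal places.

RR = 0.2090 / 0.0510 = 4.098
AR% = (0.2090 − 0.0510) / 0.2090 = 0.7560 → 75.598%

RR = 4.098; AR% = 75.598%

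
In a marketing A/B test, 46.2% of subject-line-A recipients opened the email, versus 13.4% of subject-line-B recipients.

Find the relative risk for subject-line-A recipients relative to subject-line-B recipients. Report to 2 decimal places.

RR = 0.4620 / 0.1340 = 3.45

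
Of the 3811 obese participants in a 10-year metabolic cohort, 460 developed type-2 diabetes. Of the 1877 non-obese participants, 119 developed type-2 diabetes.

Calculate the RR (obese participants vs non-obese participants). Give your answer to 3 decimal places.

1.904

risk, obese participants = 460/3811 = 0.1207
risk, non-obese participants = 119/1877 = 0.0634
RR = 0.1207 / 0.0634 = 1.904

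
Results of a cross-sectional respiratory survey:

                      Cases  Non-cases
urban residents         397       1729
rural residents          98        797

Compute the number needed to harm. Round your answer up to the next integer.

risk, urban residents = 397/2126 = 0.186736
risk, rural residents = 98/895 = 0.109497
absolute risk difference = 0.077238
1 / 0.077238 = 12.947 → round up → 13

NNH: 13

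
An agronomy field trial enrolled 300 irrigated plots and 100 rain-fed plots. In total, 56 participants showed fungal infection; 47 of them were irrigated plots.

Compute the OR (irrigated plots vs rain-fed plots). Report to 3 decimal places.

OR ≈ 1.878

irrigated plots without the outcome: 300 − 47 = 253
rain-fed plots with the outcome: 56 − 47 = 9
rain-fed plots without the outcome: 100 − 9 = 91
OR = (47 × 91) / (253 × 9) = 4277/2277 ≈ 1.878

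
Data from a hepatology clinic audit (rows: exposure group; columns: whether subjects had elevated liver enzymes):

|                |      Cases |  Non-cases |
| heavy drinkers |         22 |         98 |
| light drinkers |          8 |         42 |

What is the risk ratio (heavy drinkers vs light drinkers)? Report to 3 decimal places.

1.146

risk, heavy drinkers = 22/120 = 0.1833
risk, light drinkers = 8/50 = 0.1600
RR = 0.1833 / 0.1600 = 1.146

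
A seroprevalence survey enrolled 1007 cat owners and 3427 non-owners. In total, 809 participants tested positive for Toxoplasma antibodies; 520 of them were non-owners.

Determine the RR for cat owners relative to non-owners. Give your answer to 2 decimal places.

RR = 1.89

cat owners with the outcome: 809 − 520 = 289
cat owners without the outcome: 1007 − 289 = 718
non-owners without the outcome: 3427 − 520 = 2907
risk, cat owners = 289/1007 = 0.2870
risk, non-owners = 520/3427 = 0.1517
RR = 0.2870 / 0.1517 = 1.89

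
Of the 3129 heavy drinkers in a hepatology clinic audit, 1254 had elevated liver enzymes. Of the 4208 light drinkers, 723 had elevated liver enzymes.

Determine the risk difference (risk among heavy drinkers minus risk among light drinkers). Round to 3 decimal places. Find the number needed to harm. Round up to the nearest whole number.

risk, heavy drinkers = 1254/3129 = 0.4008
risk, light drinkers = 723/4208 = 0.1718
risk difference = 0.4008 − 0.1718 = 0.229
absolute risk difference = 0.228951
1 / 0.228951 = 4.368 → round up → 5

RD = 0.229; NNH = 5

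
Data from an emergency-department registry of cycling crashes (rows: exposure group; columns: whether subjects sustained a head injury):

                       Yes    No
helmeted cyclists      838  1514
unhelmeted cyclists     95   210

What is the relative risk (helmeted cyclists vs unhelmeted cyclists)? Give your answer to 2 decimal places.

1.14

risk, helmeted cyclists = 838/2352 = 0.3563
risk, unhelmeted cyclists = 95/305 = 0.3115
RR = 0.3563 / 0.3115 = 1.14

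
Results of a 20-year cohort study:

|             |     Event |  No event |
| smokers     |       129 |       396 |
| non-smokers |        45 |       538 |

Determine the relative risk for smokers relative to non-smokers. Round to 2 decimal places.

RR ≈ 3.18

risk, smokers = 129/525 = 0.2457
risk, non-smokers = 45/583 = 0.0772
RR = 0.2457 / 0.0772 = 3.18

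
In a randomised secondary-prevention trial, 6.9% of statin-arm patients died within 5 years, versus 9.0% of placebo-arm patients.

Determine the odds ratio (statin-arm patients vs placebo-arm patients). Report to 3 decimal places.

odds, statin-arm patients = 0.0690/0.9310 = 0.0741
odds, placebo-arm patients = 0.0900/0.9100 = 0.0989
OR = 0.0741 / 0.0989 = 0.749

OR ≈ 0.749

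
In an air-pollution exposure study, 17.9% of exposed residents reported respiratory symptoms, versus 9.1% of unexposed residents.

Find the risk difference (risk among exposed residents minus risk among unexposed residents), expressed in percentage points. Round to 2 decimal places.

risk difference = 0.1790 − 0.0910 = 0.0880 → 8.80 percentage points

8.80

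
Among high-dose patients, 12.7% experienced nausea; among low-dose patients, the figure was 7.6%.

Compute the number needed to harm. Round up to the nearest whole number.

20

absolute risk difference = 0.051000
1 / 0.051000 = 19.608 → round up → 20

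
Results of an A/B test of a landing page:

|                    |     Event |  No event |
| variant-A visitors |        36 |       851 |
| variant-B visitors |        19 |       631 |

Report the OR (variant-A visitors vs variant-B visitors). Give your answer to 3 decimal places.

odds, variant-A visitors = 36/851 = 0.04230
odds, variant-B visitors = 19/631 = 0.03011
OR = 0.04230 / 0.03011 = 1.405

1.405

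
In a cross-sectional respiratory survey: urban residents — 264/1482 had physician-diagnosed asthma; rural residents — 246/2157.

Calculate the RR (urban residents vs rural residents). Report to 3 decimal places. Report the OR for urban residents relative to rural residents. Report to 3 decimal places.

RR = 1.562; OR = 1.684

risk, urban residents = 264/1482 = 0.1781
risk, rural residents = 246/2157 = 0.1140
RR = 0.1781 / 0.1140 = 1.562
OR = (264 × 1911) / (1218 × 246) = 504504/299628 ≈ 1.684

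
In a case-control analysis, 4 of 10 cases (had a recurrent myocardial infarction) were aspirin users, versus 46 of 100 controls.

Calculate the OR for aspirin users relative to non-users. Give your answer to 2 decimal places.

OR = 0.78

odds, aspirin users = 4/46 = 0.0870
odds, non-users = 6/54 = 0.1111
OR = 0.0870 / 0.1111 = 0.78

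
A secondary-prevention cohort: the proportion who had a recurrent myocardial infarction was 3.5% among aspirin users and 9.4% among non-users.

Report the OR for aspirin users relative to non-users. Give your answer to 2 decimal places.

odds, aspirin users = 0.03500/0.96500 = 0.03627
odds, non-users = 0.09400/0.90600 = 0.10375
OR = 0.03627 / 0.10375 = 0.35

OR: 0.35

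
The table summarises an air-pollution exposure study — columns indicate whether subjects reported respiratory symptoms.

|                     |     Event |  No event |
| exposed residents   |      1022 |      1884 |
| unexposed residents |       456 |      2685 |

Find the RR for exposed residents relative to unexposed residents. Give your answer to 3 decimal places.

risk, exposed residents = 1022/2906 = 0.3517
risk, unexposed residents = 456/3141 = 0.1452
RR = 0.3517 / 0.1452 = 2.422

RR: 2.422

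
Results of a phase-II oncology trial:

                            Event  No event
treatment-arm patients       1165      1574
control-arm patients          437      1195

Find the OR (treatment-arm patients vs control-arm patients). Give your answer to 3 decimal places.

OR = (1165 × 1195) / (1574 × 437) = 1392175/687838 ≈ 2.024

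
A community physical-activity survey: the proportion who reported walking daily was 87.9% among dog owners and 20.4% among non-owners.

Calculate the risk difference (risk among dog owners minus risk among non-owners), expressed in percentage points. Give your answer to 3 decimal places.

RD = 67.500

risk difference = 0.8790 − 0.2040 = 0.6750 → 67.500 percentage points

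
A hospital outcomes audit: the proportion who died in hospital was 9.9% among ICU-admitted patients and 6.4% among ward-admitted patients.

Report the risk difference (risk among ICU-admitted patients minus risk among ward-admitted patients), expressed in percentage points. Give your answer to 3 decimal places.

risk difference = 0.0990 − 0.0640 = 0.0350 → 3.500 percentage points

RD: 3.500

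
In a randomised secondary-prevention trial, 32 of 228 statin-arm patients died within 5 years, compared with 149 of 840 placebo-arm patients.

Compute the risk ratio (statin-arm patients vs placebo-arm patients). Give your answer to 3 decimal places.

risk, statin-arm patients = 32/228 = 0.1404
risk, placebo-arm patients = 149/840 = 0.1774
RR = 0.1404 / 0.1774 = 0.791

0.791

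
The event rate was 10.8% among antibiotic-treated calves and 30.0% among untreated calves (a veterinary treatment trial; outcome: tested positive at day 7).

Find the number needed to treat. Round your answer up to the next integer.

6

absolute risk difference = 0.192000
1 / 0.192000 = 5.208 → round up → 6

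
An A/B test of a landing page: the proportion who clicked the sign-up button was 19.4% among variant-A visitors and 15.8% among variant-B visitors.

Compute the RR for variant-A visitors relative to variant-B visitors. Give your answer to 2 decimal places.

RR = 0.1940 / 0.1580 = 1.23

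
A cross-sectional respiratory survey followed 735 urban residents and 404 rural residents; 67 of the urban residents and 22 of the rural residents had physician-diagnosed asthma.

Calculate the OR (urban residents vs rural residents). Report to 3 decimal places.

OR = (67 × 382) / (668 × 22) = 25594/14696 ≈ 1.742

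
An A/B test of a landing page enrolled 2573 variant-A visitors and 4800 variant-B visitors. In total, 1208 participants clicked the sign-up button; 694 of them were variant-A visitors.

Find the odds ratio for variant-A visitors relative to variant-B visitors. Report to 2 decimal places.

variant-A visitors without the outcome: 2573 − 694 = 1879
variant-B visitors with the outcome: 1208 − 694 = 514
variant-B visitors without the outcome: 4800 − 514 = 4286
odds, variant-A visitors = 694/1879 = 0.3693
odds, variant-B visitors = 514/4286 = 0.1199
OR = 0.3693 / 0.1199 = 3.08

3.08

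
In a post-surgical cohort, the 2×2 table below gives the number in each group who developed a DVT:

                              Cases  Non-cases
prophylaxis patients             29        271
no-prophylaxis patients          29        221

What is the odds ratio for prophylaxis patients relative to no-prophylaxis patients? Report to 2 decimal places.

OR = (29 × 221) / (271 × 29) = 6409/7859 ≈ 0.82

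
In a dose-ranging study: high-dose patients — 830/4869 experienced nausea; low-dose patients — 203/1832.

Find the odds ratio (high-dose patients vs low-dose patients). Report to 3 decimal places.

OR = (830 × 1629) / (4039 × 203) = 1352070/819917 ≈ 1.649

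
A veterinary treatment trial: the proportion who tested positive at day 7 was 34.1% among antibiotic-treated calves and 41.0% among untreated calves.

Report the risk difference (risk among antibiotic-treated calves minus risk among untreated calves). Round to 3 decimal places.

risk difference = 0.3410 − 0.4100 = -0.069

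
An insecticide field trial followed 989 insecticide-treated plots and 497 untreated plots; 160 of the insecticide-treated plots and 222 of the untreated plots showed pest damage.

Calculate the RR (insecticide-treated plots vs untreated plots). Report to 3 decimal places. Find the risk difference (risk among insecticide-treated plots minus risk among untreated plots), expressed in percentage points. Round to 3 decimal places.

RR = 0.362; RD = -28.490

risk, insecticide-treated plots = 160/989 = 0.1618
risk, untreated plots = 222/497 = 0.4467
RR = 0.1618 / 0.4467 = 0.362
risk difference = 0.1618 − 0.4467 = -0.2849 → -28.490 percentage points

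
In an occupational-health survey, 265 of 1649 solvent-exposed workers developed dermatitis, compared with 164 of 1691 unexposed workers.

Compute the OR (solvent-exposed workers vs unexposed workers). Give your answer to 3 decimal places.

OR = (265 × 1527) / (1384 × 164) = 404655/226976 ≈ 1.783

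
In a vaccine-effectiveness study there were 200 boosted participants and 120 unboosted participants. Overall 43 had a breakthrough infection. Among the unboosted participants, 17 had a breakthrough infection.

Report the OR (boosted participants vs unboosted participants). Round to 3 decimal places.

boosted participants with the outcome: 43 − 17 = 26
boosted participants without the outcome: 200 − 26 = 174
unboosted participants without the outcome: 120 − 17 = 103
odds, boosted participants = 26/174 = 0.1494
odds, unboosted participants = 17/103 = 0.1650
OR = 0.1494 / 0.1650 = 0.905

0.905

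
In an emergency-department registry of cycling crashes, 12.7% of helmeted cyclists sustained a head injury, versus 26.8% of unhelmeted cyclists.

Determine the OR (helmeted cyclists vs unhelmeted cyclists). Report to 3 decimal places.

odds, helmeted cyclists = 0.1270/0.8730 = 0.1455
odds, unhelmeted cyclists = 0.2680/0.7320 = 0.3661
OR = 0.1455 / 0.3661 = 0.397

0.397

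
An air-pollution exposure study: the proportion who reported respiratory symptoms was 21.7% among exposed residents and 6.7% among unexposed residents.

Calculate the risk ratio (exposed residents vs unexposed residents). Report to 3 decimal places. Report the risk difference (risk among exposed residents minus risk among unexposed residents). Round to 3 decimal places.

RR = 3.239; RD = 0.150

RR = 0.2170 / 0.0670 = 3.239
risk difference = 0.2170 − 0.0670 = 0.150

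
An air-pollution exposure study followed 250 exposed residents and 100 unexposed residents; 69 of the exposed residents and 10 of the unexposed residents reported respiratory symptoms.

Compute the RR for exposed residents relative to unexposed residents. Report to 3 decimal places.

RR ≈ 2.760

risk, exposed residents = 69/250 = 0.2760
risk, unexposed residents = 10/100 = 0.1000
RR = 0.2760 / 0.1000 = 2.760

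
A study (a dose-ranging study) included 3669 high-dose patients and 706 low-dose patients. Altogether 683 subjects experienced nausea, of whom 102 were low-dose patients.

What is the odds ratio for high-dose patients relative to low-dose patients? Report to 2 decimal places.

1.11

high-dose patients with the outcome: 683 − 102 = 581
high-dose patients without the outcome: 3669 − 581 = 3088
low-dose patients without the outcome: 706 − 102 = 604
OR = (581 × 604) / (3088 × 102) = 350924/314976 ≈ 1.11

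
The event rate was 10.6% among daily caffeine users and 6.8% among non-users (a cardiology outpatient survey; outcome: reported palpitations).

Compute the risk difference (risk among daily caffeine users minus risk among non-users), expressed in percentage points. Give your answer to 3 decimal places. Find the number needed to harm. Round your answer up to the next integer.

risk difference = 0.1060 − 0.0680 = 0.0380 → 3.800 percentage points
absolute risk difference = 0.038000
1 / 0.038000 = 26.316 → round up → 27

RD = 3.800; NNH = 27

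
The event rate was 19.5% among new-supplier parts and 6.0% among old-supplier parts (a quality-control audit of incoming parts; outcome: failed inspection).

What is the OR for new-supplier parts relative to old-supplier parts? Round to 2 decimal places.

odds, new-supplier parts = 0.1950/0.8050 = 0.2422
odds, old-supplier parts = 0.0600/0.9400 = 0.0638
OR = 0.2422 / 0.0638 = 3.80

OR = 3.80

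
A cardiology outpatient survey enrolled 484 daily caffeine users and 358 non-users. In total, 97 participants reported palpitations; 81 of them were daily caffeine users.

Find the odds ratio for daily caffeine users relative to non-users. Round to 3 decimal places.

4.296

daily caffeine users without the outcome: 484 − 81 = 403
non-users with the outcome: 97 − 81 = 16
non-users without the outcome: 358 − 16 = 342
odds, daily caffeine users = 81/403 = 0.20099
odds, non-users = 16/342 = 0.04678
OR = 0.20099 / 0.04678 = 4.296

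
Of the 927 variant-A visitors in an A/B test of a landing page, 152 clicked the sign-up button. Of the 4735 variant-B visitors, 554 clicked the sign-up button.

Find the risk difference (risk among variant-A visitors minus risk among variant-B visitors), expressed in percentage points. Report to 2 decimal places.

4.70

risk, variant-A visitors = 152/927 = 0.1640
risk, variant-B visitors = 554/4735 = 0.1170
risk difference = 0.1640 − 0.1170 = 0.0470 → 4.70 percentage points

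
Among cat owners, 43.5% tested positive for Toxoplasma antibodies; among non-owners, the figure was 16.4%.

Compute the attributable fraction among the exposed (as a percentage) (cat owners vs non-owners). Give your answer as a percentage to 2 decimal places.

AR% = (0.4350 − 0.1640) / 0.4350 = 0.6230 → 62.30%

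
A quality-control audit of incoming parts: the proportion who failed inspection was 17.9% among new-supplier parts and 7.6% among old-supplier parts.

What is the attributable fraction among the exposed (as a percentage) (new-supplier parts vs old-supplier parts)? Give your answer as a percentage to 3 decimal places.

AR% = (0.1790 − 0.0760) / 0.1790 = 0.5754 → 57.542%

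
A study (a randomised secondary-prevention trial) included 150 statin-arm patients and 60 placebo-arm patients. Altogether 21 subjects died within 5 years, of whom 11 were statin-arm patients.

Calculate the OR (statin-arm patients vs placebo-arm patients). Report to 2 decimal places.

statin-arm patients without the outcome: 150 − 11 = 139
placebo-arm patients with the outcome: 21 − 11 = 10
placebo-arm patients without the outcome: 60 − 10 = 50
odds, statin-arm patients = 11/139 = 0.0791
odds, placebo-arm patients = 10/50 = 0.2000
OR = 0.0791 / 0.2000 = 0.40

OR = 0.40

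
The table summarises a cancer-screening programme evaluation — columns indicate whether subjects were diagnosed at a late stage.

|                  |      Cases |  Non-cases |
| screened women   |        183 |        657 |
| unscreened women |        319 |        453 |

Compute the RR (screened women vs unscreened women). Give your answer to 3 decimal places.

RR ≈ 0.527

risk, screened women = 183/840 = 0.2179
risk, unscreened women = 319/772 = 0.4132
RR = 0.2179 / 0.4132 = 0.527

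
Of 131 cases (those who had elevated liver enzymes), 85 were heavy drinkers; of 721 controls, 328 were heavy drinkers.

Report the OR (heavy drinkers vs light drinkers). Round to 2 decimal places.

OR = (85 × 393) / (328 × 46) = 33405/15088 ≈ 2.21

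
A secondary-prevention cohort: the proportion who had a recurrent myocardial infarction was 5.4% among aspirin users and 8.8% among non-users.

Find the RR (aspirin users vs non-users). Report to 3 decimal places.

RR = 0.0540 / 0.0880 = 0.614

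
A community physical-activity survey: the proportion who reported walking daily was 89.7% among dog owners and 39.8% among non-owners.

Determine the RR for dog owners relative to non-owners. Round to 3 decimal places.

RR = 0.8970 / 0.3980 = 2.254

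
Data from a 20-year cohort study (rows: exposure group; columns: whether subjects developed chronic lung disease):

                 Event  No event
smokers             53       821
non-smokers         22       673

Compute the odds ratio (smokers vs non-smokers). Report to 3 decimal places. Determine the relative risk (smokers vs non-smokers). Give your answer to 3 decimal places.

OR = (53 × 673) / (821 × 22) = 35669/18062 ≈ 1.975
risk, smokers = 53/874 = 0.06064
risk, non-smokers = 22/695 = 0.03165
RR = 0.06064 / 0.03165 = 1.916

OR = 1.975; RR = 1.916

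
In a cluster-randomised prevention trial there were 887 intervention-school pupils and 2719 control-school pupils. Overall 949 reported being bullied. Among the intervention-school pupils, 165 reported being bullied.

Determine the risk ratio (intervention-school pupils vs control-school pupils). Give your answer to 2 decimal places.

RR: 0.65

intervention-school pupils without the outcome: 887 − 165 = 722
control-school pupils with the outcome: 949 − 165 = 784
control-school pupils without the outcome: 2719 − 784 = 1935
risk, intervention-school pupils = 165/887 = 0.1860
risk, control-school pupils = 784/2719 = 0.2883
RR = 0.1860 / 0.2883 = 0.65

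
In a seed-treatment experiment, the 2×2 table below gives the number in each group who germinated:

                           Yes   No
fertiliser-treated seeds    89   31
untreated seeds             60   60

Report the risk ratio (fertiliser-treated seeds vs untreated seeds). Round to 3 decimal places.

RR = 1.483

risk, fertiliser-treated seeds = 89/120 = 0.7417
risk, untreated seeds = 60/120 = 0.5000
RR = 0.7417 / 0.5000 = 1.483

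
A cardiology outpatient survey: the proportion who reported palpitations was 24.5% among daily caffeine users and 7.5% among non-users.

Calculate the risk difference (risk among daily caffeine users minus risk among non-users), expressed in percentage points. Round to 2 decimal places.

RD = 17.00

risk difference = 0.2450 − 0.0750 = 0.1700 → 17.00 percentage points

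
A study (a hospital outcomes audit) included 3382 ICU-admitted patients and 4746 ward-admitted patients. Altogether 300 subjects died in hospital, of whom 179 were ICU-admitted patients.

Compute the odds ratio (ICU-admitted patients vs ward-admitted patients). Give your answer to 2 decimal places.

2.14

ICU-admitted patients without the outcome: 3382 − 179 = 3203
ward-admitted patients with the outcome: 300 − 179 = 121
ward-admitted patients without the outcome: 4746 − 121 = 4625
odds, ICU-admitted patients = 179/3203 = 0.05589
odds, ward-admitted patients = 121/4625 = 0.02616
OR = 0.05589 / 0.02616 = 2.14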